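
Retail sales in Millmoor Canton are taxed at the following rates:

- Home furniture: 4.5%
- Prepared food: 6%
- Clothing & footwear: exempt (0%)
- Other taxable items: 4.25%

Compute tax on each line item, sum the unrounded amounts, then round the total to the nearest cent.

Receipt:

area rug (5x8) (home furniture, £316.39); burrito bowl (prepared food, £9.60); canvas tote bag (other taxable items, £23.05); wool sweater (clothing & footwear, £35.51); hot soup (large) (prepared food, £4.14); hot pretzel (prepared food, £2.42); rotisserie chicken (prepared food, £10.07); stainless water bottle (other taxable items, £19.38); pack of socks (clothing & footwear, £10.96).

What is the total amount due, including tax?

Area rug (5x8) £316.39: home furniture → 4.5% → £14.23755
Burrito bowl £9.60: prepared food → 6% → £0.576
Canvas tote bag £23.05: other taxable items → 4.25% → £0.979625
Wool sweater £35.51: clothing & footwear → 0% → £0.00
Hot soup (large) £4.14: prepared food → 6% → £0.2484
Hot pretzel £2.42: prepared food → 6% → £0.1452
Rotisserie chicken £10.07: prepared food → 6% → £0.6042
Stainless water bottle £19.38: other taxable items → 4.25% → £0.82365
Pack of socks £10.96: clothing & footwear → 0% → £0.00
Subtotal = £431.52; unrounded tax = £17.614625 → £17.61; total due = £449.13

£449.13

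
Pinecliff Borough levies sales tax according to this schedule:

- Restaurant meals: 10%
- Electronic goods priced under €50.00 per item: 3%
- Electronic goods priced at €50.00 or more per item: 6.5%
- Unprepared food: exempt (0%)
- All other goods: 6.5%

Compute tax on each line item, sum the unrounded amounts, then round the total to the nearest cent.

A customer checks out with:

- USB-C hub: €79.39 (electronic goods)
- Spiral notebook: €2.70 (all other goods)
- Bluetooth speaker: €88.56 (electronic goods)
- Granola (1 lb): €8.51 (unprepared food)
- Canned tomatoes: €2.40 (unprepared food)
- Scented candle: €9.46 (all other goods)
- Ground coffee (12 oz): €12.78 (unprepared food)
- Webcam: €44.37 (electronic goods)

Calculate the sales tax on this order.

€13.04

USB-C hub €79.39: electronic goods, €50.00 or more → 6.5% → €5.16035
Spiral notebook €2.70: all other goods → 6.5% → €0.1755
Bluetooth speaker €88.56: electronic goods, €50.00 or more → 6.5% → €5.7564
Granola (1 lb) €8.51: unprepared food → 0% → €0.00
Canned tomatoes €2.40: unprepared food → 0% → €0.00
Scented candle €9.46: all other goods → 6.5% → €0.6149
Ground coffee (12 oz) €12.78: unprepared food → 0% → €0.00
Webcam €44.37: electronic goods, under €50.00 → 3% → €1.3311
Unrounded tax sum = €13.03825 → €13.04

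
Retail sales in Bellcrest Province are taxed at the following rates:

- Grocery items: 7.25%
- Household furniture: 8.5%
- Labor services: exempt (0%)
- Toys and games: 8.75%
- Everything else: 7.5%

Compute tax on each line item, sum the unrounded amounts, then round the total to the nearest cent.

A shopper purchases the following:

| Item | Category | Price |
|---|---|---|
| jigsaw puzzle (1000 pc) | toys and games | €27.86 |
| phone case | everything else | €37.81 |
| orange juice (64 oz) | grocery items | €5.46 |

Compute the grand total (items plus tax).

Jigsaw puzzle (1000 pc) €27.86: toys and games → 8.75% → €2.43775
Phone case €37.81: everything else → 7.5% → €2.83575
Orange juice (64 oz) €5.46: grocery items → 7.25% → €0.39585
Subtotal = €71.13; unrounded tax = €5.66935 → €5.67; total due = €76.80

€76.80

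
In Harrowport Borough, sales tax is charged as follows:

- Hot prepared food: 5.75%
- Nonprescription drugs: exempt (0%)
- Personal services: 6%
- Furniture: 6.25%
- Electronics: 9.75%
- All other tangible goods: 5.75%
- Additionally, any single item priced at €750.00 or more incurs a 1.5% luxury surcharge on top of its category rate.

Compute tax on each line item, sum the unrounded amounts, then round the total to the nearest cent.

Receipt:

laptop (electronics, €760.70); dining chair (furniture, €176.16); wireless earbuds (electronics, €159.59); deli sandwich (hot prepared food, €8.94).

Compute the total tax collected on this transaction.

€112.66

Laptop €760.70: electronics → 9.75% + 1.5% surcharge = 11.25% → €85.57875
Dining chair €176.16: furniture → 6.25% → €11.01
Wireless earbuds €159.59: electronics → 9.75% → €15.560025
Deli sandwich €8.94: hot prepared food → 5.75% → €0.51405
Unrounded tax sum = €112.662825 → €112.66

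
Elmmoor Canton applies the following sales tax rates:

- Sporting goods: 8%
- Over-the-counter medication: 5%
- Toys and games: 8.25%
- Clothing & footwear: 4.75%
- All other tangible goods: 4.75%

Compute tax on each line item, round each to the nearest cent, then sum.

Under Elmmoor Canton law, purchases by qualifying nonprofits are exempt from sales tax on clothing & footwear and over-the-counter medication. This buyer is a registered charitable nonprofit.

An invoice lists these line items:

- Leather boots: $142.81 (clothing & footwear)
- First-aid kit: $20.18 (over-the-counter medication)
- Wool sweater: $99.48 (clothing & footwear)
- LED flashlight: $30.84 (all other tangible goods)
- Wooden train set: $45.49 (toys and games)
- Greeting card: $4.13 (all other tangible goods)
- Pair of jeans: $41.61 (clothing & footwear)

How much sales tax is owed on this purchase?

$5.41

Leather boots $142.81: clothing & footwear, buyer-exempt → 0% → $0.00
First-aid kit $20.18: over-the-counter medication, buyer-exempt → 0% → $0.00
Wool sweater $99.48: clothing & footwear, buyer-exempt → 0% → $0.00
LED flashlight $30.84: all other tangible goods → 4.75% → $1.46
Wooden train set $45.49: toys and games → 8.25% → $3.75
Greeting card $4.13: all other tangible goods → 4.75% → $0.20
Pair of jeans $41.61: clothing & footwear, buyer-exempt → 0% → $0.00
Total tax = $1.46 + $3.75 + $0.20 = $5.41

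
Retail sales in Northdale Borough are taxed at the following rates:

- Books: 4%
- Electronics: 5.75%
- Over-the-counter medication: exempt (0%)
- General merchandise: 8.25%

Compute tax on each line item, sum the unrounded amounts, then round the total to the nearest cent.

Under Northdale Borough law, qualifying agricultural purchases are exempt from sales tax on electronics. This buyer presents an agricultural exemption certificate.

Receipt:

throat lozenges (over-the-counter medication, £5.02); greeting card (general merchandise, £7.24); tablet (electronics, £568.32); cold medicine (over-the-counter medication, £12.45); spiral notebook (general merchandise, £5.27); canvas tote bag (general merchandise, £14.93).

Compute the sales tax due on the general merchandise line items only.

£2.26

Greeting card £7.24: general merchandise → 8.25% → £0.5973
Spiral notebook £5.27: general merchandise → 8.25% → £0.434775
Canvas tote bag £14.93: general merchandise → 8.25% → £1.231725
Tax on general merchandise: unrounded sum = £2.2638 → £2.26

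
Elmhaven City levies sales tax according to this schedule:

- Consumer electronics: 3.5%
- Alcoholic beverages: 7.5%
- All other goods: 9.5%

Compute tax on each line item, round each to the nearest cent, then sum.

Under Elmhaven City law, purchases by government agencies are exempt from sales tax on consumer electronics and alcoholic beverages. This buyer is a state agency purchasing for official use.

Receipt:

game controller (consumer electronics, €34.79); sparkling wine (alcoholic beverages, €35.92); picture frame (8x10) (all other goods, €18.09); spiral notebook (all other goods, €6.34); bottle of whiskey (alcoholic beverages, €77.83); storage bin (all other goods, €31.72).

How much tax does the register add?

Game controller €34.79: consumer electronics, buyer-exempt → 0% → €0.00
Sparkling wine €35.92: alcoholic beverages, buyer-exempt → 0% → €0.00
Picture frame (8x10) €18.09: all other goods → 9.5% → €1.72
Spiral notebook €6.34: all other goods → 9.5% → €0.60
Bottle of whiskey €77.83: alcoholic beverages, buyer-exempt → 0% → €0.00
Storage bin €31.72: all other goods → 9.5% → €3.01
Total tax = €1.72 + €0.60 + €3.01 = €5.33

€5.33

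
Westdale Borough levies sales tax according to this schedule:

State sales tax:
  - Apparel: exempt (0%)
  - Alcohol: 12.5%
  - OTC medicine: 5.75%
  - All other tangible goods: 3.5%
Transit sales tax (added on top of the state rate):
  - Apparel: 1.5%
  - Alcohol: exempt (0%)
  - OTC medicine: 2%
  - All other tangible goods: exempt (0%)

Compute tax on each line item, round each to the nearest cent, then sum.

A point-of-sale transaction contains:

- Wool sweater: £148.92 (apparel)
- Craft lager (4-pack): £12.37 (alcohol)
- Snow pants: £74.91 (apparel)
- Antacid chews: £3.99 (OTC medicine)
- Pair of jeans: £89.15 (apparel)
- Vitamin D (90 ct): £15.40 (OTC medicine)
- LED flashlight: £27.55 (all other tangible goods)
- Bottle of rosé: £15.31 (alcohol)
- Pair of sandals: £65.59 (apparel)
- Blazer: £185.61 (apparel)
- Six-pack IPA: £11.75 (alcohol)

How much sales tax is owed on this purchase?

£15.84

Wool sweater £148.92: apparel → 0% + 1.5% transit = 1.5% → £2.23
Craft lager (4-pack) £12.37: alcohol → 12.5% + 0% transit = 12.5% → £1.55
Snow pants £74.91: apparel → 0% + 1.5% transit = 1.5% → £1.12
Antacid chews £3.99: OTC medicine → 5.75% + 2% transit = 7.75% → £0.31
Pair of jeans £89.15: apparel → 0% + 1.5% transit = 1.5% → £1.34
Vitamin D (90 ct) £15.40: OTC medicine → 5.75% + 2% transit = 7.75% → £1.19
LED flashlight £27.55: all other tangible goods → 3.5% + 0% transit = 3.5% → £0.96
Bottle of rosé £15.31: alcohol → 12.5% + 0% transit = 12.5% → £1.91
Pair of sandals £65.59: apparel → 0% + 1.5% transit = 1.5% → £0.98
Blazer £185.61: apparel → 0% + 1.5% transit = 1.5% → £2.78
Six-pack IPA £11.75: alcohol → 12.5% + 0% transit = 12.5% → £1.47
Total tax = £2.23 + £1.55 + £1.12 + £0.31 + £1.34 + £1.19 + £0.96 + £1.91 + £0.98 + £2.78 + £1.47 = £15.84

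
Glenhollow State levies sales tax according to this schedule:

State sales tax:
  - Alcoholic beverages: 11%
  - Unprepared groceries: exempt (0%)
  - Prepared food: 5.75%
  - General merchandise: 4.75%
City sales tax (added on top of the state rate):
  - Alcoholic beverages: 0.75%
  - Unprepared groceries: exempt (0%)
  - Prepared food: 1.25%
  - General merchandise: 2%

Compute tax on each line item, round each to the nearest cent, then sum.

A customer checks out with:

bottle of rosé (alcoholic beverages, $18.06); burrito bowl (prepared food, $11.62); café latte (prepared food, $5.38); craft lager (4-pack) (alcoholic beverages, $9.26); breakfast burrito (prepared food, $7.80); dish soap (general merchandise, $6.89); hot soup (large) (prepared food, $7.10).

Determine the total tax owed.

$5.92

Bottle of rosé $18.06: alcoholic beverages → 11% + 0.75% city = 11.75% → $2.12
Burrito bowl $11.62: prepared food → 5.75% + 1.25% city = 7% → $0.81
Café latte $5.38: prepared food → 5.75% + 1.25% city = 7% → $0.38
Craft lager (4-pack) $9.26: alcoholic beverages → 11% + 0.75% city = 11.75% → $1.09
Breakfast burrito $7.80: prepared food → 5.75% + 1.25% city = 7% → $0.55
Dish soap $6.89: general merchandise → 4.75% + 2% city = 6.75% → $0.47
Hot soup (large) $7.10: prepared food → 5.75% + 1.25% city = 7% → $0.50
Total tax = $2.12 + $0.81 + $0.38 + $1.09 + $0.55 + $0.47 + $0.50 = $5.92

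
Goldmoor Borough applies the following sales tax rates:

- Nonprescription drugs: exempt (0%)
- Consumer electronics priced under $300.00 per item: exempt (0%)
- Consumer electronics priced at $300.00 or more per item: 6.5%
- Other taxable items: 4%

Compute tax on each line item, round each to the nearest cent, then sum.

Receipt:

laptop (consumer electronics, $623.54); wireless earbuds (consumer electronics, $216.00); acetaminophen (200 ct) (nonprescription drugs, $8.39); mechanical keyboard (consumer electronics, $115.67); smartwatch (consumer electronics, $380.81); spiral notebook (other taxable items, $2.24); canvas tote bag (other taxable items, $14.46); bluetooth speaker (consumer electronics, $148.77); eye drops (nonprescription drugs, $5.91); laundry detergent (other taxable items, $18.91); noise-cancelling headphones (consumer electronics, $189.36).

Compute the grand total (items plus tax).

Laptop $623.54: consumer electronics, $300.00 or more → 6.5% → $40.53
Wireless earbuds $216.00: consumer electronics, under $300.00 → 0% → $0.00
Acetaminophen (200 ct) $8.39: nonprescription drugs → 0% → $0.00
Mechanical keyboard $115.67: consumer electronics, under $300.00 → 0% → $0.00
Smartwatch $380.81: consumer electronics, $300.00 or more → 6.5% → $24.75
Spiral notebook $2.24: other taxable items → 4% → $0.09
Canvas tote bag $14.46: other taxable items → 4% → $0.58
Bluetooth speaker $148.77: consumer electronics, under $300.00 → 0% → $0.00
Eye drops $5.91: nonprescription drugs → 0% → $0.00
Laundry detergent $18.91: other taxable items → 4% → $0.76
Noise-cancelling headphones $189.36: consumer electronics, under $300.00 → 0% → $0.00
Subtotal = $1724.06; tax = $66.71; total due = $1790.77

$1790.77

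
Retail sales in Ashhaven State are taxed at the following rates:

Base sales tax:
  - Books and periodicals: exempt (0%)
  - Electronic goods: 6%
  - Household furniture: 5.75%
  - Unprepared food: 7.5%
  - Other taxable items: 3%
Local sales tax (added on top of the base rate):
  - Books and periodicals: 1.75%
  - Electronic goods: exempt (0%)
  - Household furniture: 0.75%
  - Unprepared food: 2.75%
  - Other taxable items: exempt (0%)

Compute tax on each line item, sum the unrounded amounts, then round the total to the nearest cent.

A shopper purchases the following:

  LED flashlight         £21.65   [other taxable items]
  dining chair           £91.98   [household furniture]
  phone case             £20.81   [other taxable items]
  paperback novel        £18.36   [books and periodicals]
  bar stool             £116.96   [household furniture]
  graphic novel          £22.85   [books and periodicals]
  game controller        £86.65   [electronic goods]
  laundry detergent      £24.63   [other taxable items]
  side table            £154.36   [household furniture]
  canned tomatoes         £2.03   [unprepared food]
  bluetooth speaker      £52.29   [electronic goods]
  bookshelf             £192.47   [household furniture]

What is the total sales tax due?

LED flashlight £21.65: other taxable items → 3% + 0% local = 3% → £0.6495
Dining chair £91.98: household furniture → 5.75% + 0.75% local = 6.5% → £5.9787
Phone case £20.81: other taxable items → 3% + 0% local = 3% → £0.6243
Paperback novel £18.36: books and periodicals → 0% + 1.75% local = 1.75% → £0.3213
Bar stool £116.96: household furniture → 5.75% + 0.75% local = 6.5% → £7.6024
Graphic novel £22.85: books and periodicals → 0% + 1.75% local = 1.75% → £0.399875
Game controller £86.65: electronic goods → 6% + 0% local = 6% → £5.199
Laundry detergent £24.63: other taxable items → 3% + 0% local = 3% → £0.7389
Side table £154.36: household furniture → 5.75% + 0.75% local = 6.5% → £10.0334
Canned tomatoes £2.03: unprepared food → 7.5% + 2.75% local = 10.25% → £0.208075
Bluetooth speaker £52.29: electronic goods → 6% + 0% local = 6% → £3.1374
Bookshelf £192.47: household furniture → 5.75% + 0.75% local = 6.5% → £12.51055
Unrounded tax sum = £47.4034 → £47.40

£47.40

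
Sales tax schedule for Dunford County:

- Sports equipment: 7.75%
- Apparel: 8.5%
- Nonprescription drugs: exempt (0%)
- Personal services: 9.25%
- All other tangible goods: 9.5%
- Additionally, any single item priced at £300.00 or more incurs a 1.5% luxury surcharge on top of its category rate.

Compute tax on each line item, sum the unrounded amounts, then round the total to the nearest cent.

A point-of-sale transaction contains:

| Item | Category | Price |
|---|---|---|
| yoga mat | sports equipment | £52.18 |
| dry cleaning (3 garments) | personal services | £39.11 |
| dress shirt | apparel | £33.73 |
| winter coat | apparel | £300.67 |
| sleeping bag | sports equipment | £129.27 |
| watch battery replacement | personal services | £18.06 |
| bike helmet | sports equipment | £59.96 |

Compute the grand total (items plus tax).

£689.91

Yoga mat £52.18: sports equipment → 7.75% → £4.04395
Dry cleaning (3 garments) £39.11: personal services → 9.25% → £3.617675
Dress shirt £33.73: apparel → 8.5% → £2.86705
Winter coat £300.67: apparel → 8.5% + 1.5% surcharge = 10% → £30.067
Sleeping bag £129.27: sports equipment → 7.75% → £10.018425
Watch battery replacement £18.06: personal services → 9.25% → £1.67055
Bike helmet £59.96: sports equipment → 7.75% → £4.6469
Subtotal = £632.98; unrounded tax = £56.93155 → £56.93; total due = £689.91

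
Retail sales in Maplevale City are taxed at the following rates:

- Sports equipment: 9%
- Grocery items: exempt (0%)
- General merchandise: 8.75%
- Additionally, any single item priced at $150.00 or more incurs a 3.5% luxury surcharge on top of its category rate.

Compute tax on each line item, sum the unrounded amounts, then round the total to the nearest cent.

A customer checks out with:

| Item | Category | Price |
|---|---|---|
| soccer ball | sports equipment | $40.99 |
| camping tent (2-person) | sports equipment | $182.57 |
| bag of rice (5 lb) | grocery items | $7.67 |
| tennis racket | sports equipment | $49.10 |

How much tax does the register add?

$30.93

Soccer ball $40.99: sports equipment → 9% → $3.6891
Camping tent (2-person) $182.57: sports equipment → 9% + 3.5% surcharge = 12.5% → $22.82125
Bag of rice (5 lb) $7.67: grocery items → 0% → $0.00
Tennis racket $49.10: sports equipment → 9% → $4.419
Unrounded tax sum = $30.92935 → $30.93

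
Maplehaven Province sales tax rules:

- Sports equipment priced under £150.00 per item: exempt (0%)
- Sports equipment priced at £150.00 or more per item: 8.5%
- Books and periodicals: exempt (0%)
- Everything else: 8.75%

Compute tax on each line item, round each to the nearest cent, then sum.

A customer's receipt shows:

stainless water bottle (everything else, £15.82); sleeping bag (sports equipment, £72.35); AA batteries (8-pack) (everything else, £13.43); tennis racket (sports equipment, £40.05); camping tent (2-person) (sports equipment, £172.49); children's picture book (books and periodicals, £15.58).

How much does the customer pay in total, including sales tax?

Stainless water bottle £15.82: everything else → 8.75% → £1.38
Sleeping bag £72.35: sports equipment, under £150.00 → 0% → £0.00
AA batteries (8-pack) £13.43: everything else → 8.75% → £1.18
Tennis racket £40.05: sports equipment, under £150.00 → 0% → £0.00
Camping tent (2-person) £172.49: sports equipment, £150.00 or more → 8.5% → £14.66
Children's picture book £15.58: books and periodicals → 0% → £0.00
Subtotal = £329.72; tax = £17.22; total due = £346.94

£346.94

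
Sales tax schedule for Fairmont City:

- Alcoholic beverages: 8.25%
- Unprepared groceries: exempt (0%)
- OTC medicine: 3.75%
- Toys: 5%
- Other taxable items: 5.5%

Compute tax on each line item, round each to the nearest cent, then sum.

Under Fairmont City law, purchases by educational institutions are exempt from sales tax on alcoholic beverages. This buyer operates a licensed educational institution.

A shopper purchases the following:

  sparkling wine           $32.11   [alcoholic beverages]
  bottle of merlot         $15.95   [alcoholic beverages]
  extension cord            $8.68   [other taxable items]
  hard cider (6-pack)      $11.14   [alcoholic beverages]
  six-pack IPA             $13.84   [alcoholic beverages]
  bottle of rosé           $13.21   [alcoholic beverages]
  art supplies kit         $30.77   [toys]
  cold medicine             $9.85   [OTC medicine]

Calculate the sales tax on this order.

$2.39

Sparkling wine $32.11: alcoholic beverages, buyer-exempt → 0% → $0.00
Bottle of merlot $15.95: alcoholic beverages, buyer-exempt → 0% → $0.00
Extension cord $8.68: other taxable items → 5.5% → $0.48
Hard cider (6-pack) $11.14: alcoholic beverages, buyer-exempt → 0% → $0.00
Six-pack IPA $13.84: alcoholic beverages, buyer-exempt → 0% → $0.00
Bottle of rosé $13.21: alcoholic beverages, buyer-exempt → 0% → $0.00
Art supplies kit $30.77: toys → 5% → $1.54
Cold medicine $9.85: OTC medicine → 3.75% → $0.37
Total tax = $0.48 + $1.54 + $0.37 = $2.39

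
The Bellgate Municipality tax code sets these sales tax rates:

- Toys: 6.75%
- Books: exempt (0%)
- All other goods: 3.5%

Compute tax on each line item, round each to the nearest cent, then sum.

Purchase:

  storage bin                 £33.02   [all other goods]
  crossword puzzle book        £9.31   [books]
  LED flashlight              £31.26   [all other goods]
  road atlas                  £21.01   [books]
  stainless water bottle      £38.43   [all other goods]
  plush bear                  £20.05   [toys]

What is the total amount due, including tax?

£158.03

Storage bin £33.02: all other goods → 3.5% → £1.16
Crossword puzzle book £9.31: books → 0% → £0.00
LED flashlight £31.26: all other goods → 3.5% → £1.09
Road atlas £21.01: books → 0% → £0.00
Stainless water bottle £38.43: all other goods → 3.5% → £1.35
Plush bear £20.05: toys → 6.75% → £1.35
Subtotal = £153.08; tax = £4.95; total due = £158.03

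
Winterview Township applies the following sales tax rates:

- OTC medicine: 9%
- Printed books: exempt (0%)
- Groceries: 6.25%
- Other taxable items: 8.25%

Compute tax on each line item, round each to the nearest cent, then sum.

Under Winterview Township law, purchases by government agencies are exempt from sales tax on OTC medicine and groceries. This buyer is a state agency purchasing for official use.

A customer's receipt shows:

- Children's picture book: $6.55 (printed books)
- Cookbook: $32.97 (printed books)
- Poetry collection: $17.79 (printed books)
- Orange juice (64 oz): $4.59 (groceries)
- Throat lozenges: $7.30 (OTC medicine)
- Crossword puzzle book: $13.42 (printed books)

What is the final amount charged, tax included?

$82.62

Children's picture book $6.55: printed books → 0% → $0.00
Cookbook $32.97: printed books → 0% → $0.00
Poetry collection $17.79: printed books → 0% → $0.00
Orange juice (64 oz) $4.59: groceries, buyer-exempt → 0% → $0.00
Throat lozenges $7.30: OTC medicine, buyer-exempt → 0% → $0.00
Crossword puzzle book $13.42: printed books → 0% → $0.00
Subtotal = $82.62; tax = $0.00; total due = $82.62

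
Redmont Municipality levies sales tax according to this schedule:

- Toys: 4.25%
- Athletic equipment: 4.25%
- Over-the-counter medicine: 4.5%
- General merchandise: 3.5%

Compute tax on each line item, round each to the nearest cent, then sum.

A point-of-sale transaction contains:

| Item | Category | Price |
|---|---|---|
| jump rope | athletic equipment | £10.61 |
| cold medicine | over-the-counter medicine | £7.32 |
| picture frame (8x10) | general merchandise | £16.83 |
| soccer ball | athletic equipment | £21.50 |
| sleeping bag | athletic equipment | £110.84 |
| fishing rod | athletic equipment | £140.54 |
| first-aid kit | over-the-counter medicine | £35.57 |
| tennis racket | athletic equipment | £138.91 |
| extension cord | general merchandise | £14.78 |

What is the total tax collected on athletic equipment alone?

£17.94

Jump rope £10.61: athletic equipment → 4.25% → £0.45
Soccer ball £21.50: athletic equipment → 4.25% → £0.91
Sleeping bag £110.84: athletic equipment → 4.25% → £4.71
Fishing rod £140.54: athletic equipment → 4.25% → £5.97
Tennis racket £138.91: athletic equipment → 4.25% → £5.90
Tax on athletic equipment = £0.45 + £0.91 + £4.71 + £5.97 + £5.90 = £17.94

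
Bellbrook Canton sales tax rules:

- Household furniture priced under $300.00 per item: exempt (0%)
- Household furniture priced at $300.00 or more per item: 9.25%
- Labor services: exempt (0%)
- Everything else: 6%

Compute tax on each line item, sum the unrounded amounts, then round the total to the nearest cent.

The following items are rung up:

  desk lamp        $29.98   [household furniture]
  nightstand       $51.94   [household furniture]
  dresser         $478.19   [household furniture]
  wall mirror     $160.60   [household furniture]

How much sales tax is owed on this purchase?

Desk lamp $29.98: household furniture, under $300.00 → 0% → $0.00
Nightstand $51.94: household furniture, under $300.00 → 0% → $0.00
Dresser $478.19: household furniture, $300.00 or more → 9.25% → $44.232575
Wall mirror $160.60: household furniture, under $300.00 → 0% → $0.00
Unrounded tax sum = $44.232575 → $44.23

$44.23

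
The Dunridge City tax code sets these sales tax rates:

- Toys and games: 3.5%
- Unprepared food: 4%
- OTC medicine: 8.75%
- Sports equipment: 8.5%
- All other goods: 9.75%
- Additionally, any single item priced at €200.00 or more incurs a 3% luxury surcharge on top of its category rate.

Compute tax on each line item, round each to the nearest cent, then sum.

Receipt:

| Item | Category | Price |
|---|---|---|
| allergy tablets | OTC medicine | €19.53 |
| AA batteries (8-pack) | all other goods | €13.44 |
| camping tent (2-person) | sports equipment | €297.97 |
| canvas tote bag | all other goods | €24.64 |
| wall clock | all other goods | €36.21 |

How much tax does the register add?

Allergy tablets €19.53: OTC medicine → 8.75% → €1.71
AA batteries (8-pack) €13.44: all other goods → 9.75% → €1.31
Camping tent (2-person) €297.97: sports equipment → 8.5% + 3% surcharge = 11.5% → €34.27
Canvas tote bag €24.64: all other goods → 9.75% → €2.40
Wall clock €36.21: all other goods → 9.75% → €3.53
Total tax = €1.71 + €1.31 + €34.27 + €2.40 + €3.53 = €43.22

€43.22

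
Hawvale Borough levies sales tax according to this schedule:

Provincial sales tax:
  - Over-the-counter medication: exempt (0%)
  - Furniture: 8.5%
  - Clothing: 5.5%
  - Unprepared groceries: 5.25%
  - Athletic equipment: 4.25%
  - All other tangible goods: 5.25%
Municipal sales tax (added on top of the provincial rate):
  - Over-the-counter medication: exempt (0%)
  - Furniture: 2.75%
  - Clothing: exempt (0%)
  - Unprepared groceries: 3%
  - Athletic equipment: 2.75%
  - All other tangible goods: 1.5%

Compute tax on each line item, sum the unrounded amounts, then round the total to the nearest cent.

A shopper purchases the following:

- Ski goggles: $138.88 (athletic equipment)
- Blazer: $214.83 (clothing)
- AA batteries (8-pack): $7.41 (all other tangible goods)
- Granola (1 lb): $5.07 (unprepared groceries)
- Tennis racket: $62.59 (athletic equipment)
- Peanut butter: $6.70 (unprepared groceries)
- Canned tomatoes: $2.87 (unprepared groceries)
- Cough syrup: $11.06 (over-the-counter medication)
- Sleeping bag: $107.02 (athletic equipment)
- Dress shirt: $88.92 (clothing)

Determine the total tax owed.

$40.01

Ski goggles $138.88: athletic equipment → 4.25% + 2.75% municipal = 7% → $9.7216
Blazer $214.83: clothing → 5.5% + 0% municipal = 5.5% → $11.81565
AA batteries (8-pack) $7.41: all other tangible goods → 5.25% + 1.5% municipal = 6.75% → $0.500175
Granola (1 lb) $5.07: unprepared groceries → 5.25% + 3% municipal = 8.25% → $0.418275
Tennis racket $62.59: athletic equipment → 4.25% + 2.75% municipal = 7% → $4.3813
Peanut butter $6.70: unprepared groceries → 5.25% + 3% municipal = 8.25% → $0.55275
Canned tomatoes $2.87: unprepared groceries → 5.25% + 3% municipal = 8.25% → $0.236775
Cough syrup $11.06: over-the-counter medication → 0% + 0% municipal = 0% → $0.00
Sleeping bag $107.02: athletic equipment → 4.25% + 2.75% municipal = 7% → $7.4914
Dress shirt $88.92: clothing → 5.5% + 0% municipal = 5.5% → $4.8906
Unrounded tax sum = $40.008525 → $40.01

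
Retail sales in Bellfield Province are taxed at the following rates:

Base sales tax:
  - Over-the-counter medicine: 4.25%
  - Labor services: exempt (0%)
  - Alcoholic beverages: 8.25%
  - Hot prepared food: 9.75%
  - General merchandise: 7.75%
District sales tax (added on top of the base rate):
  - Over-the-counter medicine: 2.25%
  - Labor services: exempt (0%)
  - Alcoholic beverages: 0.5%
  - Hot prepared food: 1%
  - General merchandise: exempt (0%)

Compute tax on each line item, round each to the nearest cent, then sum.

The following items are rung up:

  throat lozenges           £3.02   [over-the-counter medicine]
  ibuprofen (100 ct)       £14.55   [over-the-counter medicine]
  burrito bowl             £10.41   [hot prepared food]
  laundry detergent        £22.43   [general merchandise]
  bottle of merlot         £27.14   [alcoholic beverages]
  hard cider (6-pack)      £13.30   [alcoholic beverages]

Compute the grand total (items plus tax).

Throat lozenges £3.02: over-the-counter medicine → 4.25% + 2.25% district = 6.5% → £0.20
Ibuprofen (100 ct) £14.55: over-the-counter medicine → 4.25% + 2.25% district = 6.5% → £0.95
Burrito bowl £10.41: hot prepared food → 9.75% + 1% district = 10.75% → £1.12
Laundry detergent £22.43: general merchandise → 7.75% + 0% district = 7.75% → £1.74
Bottle of merlot £27.14: alcoholic beverages → 8.25% + 0.5% district = 8.75% → £2.37
Hard cider (6-pack) £13.30: alcoholic beverages → 8.25% + 0.5% district = 8.75% → £1.16
Subtotal = £90.85; tax = £7.54; total due = £98.39

£98.39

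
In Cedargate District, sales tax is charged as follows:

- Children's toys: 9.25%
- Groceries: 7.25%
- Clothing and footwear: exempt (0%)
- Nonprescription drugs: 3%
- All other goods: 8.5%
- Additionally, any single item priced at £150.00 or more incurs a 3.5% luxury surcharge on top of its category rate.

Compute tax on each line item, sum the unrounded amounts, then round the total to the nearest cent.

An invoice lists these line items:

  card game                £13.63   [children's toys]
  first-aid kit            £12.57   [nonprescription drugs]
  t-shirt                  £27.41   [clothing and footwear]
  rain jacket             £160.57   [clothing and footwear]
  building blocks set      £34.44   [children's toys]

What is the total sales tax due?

Card game £13.63: children's toys → 9.25% → £1.260775
First-aid kit £12.57: nonprescription drugs → 3% → £0.3771
T-shirt £27.41: clothing and footwear → 0% → £0.00
Rain jacket £160.57: clothing and footwear → 0% + 3.5% surcharge = 3.5% → £5.61995
Building blocks set £34.44: children's toys → 9.25% → £3.1857
Unrounded tax sum = £10.443525 → £10.44

£10.44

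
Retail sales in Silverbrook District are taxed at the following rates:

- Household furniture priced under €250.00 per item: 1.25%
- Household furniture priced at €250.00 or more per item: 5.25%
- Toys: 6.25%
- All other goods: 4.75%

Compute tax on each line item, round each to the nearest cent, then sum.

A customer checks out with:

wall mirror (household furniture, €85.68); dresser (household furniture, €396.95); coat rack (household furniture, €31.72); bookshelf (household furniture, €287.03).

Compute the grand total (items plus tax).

Wall mirror €85.68: household furniture, under €250.00 → 1.25% → €1.07
Dresser €396.95: household furniture, €250.00 or more → 5.25% → €20.84
Coat rack €31.72: household furniture, under €250.00 → 1.25% → €0.40
Bookshelf €287.03: household furniture, €250.00 or more → 5.25% → €15.07
Subtotal = €801.38; tax = €37.38; total due = €838.76

€838.76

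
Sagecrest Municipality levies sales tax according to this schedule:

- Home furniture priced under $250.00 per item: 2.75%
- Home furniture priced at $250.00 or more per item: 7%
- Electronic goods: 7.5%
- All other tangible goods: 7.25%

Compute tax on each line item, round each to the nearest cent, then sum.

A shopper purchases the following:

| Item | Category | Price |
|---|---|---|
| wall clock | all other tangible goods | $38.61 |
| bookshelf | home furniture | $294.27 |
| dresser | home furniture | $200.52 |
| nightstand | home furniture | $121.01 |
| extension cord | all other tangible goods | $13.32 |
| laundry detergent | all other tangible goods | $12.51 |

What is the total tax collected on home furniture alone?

Bookshelf $294.27: home furniture, $250.00 or more → 7% → $20.60
Dresser $200.52: home furniture, under $250.00 → 2.75% → $5.51
Nightstand $121.01: home furniture, under $250.00 → 2.75% → $3.33
Tax on home furniture = $20.60 + $5.51 + $3.33 = $29.44

$29.44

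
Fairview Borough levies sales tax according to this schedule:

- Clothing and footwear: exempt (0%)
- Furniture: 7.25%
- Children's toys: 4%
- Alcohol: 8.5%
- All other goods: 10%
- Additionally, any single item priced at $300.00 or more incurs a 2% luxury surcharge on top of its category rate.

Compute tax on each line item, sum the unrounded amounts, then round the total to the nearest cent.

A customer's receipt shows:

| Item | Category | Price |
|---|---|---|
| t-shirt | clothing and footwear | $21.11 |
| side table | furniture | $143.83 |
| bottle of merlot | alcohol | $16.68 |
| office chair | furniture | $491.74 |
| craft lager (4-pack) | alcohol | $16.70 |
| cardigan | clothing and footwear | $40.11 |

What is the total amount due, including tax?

$788.92

T-shirt $21.11: clothing and footwear → 0% → $0.00
Side table $143.83: furniture → 7.25% → $10.427675
Bottle of merlot $16.68: alcohol → 8.5% → $1.4178
Office chair $491.74: furniture → 7.25% + 2% surcharge = 9.25% → $45.48595
Craft lager (4-pack) $16.70: alcohol → 8.5% → $1.4195
Cardigan $40.11: clothing and footwear → 0% → $0.00
Subtotal = $730.17; unrounded tax = $58.750925 → $58.75; total due = $788.92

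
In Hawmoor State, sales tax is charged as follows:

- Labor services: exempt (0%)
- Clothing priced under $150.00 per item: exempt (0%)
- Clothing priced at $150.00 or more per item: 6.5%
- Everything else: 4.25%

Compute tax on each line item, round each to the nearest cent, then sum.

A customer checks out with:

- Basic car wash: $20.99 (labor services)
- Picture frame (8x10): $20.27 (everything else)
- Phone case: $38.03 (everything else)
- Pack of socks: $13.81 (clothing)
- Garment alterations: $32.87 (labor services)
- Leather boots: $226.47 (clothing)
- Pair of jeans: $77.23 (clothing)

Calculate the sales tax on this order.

$17.20

Basic car wash $20.99: labor services → 0% → $0.00
Picture frame (8x10) $20.27: everything else → 4.25% → $0.86
Phone case $38.03: everything else → 4.25% → $1.62
Pack of socks $13.81: clothing, under $150.00 → 0% → $0.00
Garment alterations $32.87: labor services → 0% → $0.00
Leather boots $226.47: clothing, $150.00 or more → 6.5% → $14.72
Pair of jeans $77.23: clothing, under $150.00 → 0% → $0.00
Total tax = $0.86 + $1.62 + $14.72 = $17.20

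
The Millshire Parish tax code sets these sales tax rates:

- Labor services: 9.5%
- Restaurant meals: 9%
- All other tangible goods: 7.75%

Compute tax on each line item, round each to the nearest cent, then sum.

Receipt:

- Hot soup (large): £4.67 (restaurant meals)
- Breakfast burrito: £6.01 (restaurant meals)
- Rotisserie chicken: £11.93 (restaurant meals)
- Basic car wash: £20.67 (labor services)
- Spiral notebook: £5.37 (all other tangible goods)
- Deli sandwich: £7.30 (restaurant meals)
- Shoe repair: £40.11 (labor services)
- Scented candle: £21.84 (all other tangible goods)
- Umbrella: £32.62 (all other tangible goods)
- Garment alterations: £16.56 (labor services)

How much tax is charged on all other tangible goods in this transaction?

£4.64

Spiral notebook £5.37: all other tangible goods → 7.75% → £0.42
Scented candle £21.84: all other tangible goods → 7.75% → £1.69
Umbrella £32.62: all other tangible goods → 7.75% → £2.53
Tax on all other tangible goods = £0.42 + £1.69 + £2.53 = £4.64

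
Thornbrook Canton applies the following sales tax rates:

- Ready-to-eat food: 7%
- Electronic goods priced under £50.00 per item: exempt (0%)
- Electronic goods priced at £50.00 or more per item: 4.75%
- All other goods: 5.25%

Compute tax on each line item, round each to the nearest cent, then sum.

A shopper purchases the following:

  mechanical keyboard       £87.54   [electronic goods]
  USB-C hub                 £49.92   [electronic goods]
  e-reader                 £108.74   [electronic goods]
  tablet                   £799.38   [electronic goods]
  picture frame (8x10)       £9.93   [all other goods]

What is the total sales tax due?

Mechanical keyboard £87.54: electronic goods, £50.00 or more → 4.75% → £4.16
USB-C hub £49.92: electronic goods, under £50.00 → 0% → £0.00
E-reader £108.74: electronic goods, £50.00 or more → 4.75% → £5.17
Tablet £799.38: electronic goods, £50.00 or more → 4.75% → £37.97
Picture frame (8x10) £9.93: all other goods → 5.25% → £0.52
Total tax = £4.16 + £5.17 + £37.97 + £0.52 = £47.82

£47.82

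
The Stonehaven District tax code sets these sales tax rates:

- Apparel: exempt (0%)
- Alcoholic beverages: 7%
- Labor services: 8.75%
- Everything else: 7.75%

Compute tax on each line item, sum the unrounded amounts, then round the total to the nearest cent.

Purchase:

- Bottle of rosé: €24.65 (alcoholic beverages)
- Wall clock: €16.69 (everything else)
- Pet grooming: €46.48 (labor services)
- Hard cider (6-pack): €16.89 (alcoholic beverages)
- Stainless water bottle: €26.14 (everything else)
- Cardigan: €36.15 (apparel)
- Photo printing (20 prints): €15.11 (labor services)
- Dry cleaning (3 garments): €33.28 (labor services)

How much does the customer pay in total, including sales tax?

Bottle of rosé €24.65: alcoholic beverages → 7% → €1.7255
Wall clock €16.69: everything else → 7.75% → €1.293475
Pet grooming €46.48: labor services → 8.75% → €4.067
Hard cider (6-pack) €16.89: alcoholic beverages → 7% → €1.1823
Stainless water bottle €26.14: everything else → 7.75% → €2.02585
Cardigan €36.15: apparel → 0% → €0.00
Photo printing (20 prints) €15.11: labor services → 8.75% → €1.322125
Dry cleaning (3 garments) €33.28: labor services → 8.75% → €2.912
Subtotal = €215.39; unrounded tax = €14.52825 → €14.53; total due = €229.92

€229.92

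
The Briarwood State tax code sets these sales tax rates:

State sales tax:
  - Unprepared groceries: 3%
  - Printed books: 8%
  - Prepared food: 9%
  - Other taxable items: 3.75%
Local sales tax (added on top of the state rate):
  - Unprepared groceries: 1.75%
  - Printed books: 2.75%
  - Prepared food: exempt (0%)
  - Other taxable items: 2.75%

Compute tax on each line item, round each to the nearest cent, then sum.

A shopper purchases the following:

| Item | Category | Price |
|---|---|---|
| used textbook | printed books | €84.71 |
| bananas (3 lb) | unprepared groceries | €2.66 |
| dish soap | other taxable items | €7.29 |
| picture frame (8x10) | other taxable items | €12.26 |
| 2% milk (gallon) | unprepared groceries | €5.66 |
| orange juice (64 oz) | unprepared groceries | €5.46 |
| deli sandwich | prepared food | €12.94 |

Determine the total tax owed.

€12.20

Used textbook €84.71: printed books → 8% + 2.75% local = 10.75% → €9.11
Bananas (3 lb) €2.66: unprepared groceries → 3% + 1.75% local = 4.75% → €0.13
Dish soap €7.29: other taxable items → 3.75% + 2.75% local = 6.5% → €0.47
Picture frame (8x10) €12.26: other taxable items → 3.75% + 2.75% local = 6.5% → €0.80
2% milk (gallon) €5.66: unprepared groceries → 3% + 1.75% local = 4.75% → €0.27
Orange juice (64 oz) €5.46: unprepared groceries → 3% + 1.75% local = 4.75% → €0.26
Deli sandwich €12.94: prepared food → 9% + 0% local = 9% → €1.16
Total tax = €9.11 + €0.13 + €0.47 + €0.80 + €0.27 + €0.26 + €1.16 = €12.20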